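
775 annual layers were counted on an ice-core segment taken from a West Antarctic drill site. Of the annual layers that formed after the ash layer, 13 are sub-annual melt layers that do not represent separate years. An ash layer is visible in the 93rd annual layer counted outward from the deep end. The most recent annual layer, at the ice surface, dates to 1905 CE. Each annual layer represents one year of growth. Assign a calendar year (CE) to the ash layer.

1236 CE

775 − 93 = 682 annual layers lie beyond the ash layer toward the ice surface.
682 − 13 false = 669 true annual layers after the ash layer.
1905 − 669 = 1236 CE.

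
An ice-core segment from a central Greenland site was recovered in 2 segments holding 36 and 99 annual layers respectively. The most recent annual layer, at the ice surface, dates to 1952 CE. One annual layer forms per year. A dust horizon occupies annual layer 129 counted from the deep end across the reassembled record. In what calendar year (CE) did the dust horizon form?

Total annual layers = 36 + 99 = 135.
Between annual layer 129 and the ice surface there are 135 − 129 = 6 annual layers.
Counting back 6 years from 1952 CE places the dust horizon in 1952 − 6 = 1946 CE.

1946 CE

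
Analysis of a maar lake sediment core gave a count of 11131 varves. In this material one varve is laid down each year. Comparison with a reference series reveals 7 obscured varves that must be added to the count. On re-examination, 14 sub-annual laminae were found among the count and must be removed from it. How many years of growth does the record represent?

11124 yr

After corrections the count is 11131 − 14 + 7 = 11124 varves.
With a one-to-one varve periodicity this is 11124 years.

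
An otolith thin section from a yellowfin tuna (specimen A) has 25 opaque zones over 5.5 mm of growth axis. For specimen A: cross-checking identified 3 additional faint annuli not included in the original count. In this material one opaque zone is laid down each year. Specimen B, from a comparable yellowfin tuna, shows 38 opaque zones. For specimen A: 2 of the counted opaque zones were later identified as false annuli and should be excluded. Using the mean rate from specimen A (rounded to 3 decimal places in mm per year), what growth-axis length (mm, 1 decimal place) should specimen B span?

8.1 mm

Specimen A: true opaque zone count = 25 − 2 + 3 = 26.
A: Mean rate = 5.5 mm / 26 years ≈ 0.212 mm per year.
For B, 0.212 mm/year × 38 years = 8.1 mm.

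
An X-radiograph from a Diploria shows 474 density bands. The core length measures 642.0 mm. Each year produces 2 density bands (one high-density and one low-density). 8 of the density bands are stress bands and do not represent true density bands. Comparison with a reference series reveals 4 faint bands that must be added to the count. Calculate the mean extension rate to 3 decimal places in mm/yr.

True density band count = 474 − 8 + 4 = 470.
Dividing by 2 density bands per year: 470 / 2 = 235 years.
642.0 mm over 235 years gives 642.0 / 235 ≈ 2.732 mm/yr.

2.732 mm/yr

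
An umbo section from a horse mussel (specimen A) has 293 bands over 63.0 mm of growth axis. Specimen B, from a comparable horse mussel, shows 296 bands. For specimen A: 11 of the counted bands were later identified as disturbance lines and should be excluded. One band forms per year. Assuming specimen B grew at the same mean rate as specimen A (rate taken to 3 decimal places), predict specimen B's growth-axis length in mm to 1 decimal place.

66.0 mm

Specimen A: adjusted count: 293 − 11 = 282 bands.
A: 63.0 mm over 282 years gives 63.0 / 282 ≈ 0.223 mm/yr.
Length of B = 0.223 × 296 = 66.0 mm.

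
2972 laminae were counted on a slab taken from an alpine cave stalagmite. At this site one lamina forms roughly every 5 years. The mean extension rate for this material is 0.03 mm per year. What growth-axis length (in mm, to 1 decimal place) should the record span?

445.8 mm

2972 laminae at 5 years each span 2972 × 5 = 14860 years.
Length ≈ 0.03 × 14860 = 445.8 mm.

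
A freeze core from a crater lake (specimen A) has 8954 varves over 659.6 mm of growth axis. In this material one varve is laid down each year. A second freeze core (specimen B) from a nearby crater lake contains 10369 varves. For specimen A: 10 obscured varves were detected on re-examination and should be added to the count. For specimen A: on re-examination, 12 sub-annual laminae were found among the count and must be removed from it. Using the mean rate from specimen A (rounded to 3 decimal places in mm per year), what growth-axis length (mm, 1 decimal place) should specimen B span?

Specimen A: true varve count = 8954 − 12 + 10 = 8952.
A: Mean rate = 659.6 mm / 8952 years ≈ 0.074 mm/year.
For B, 0.074 mm/year × 10369 years = 767.3 mm.

767.3 mm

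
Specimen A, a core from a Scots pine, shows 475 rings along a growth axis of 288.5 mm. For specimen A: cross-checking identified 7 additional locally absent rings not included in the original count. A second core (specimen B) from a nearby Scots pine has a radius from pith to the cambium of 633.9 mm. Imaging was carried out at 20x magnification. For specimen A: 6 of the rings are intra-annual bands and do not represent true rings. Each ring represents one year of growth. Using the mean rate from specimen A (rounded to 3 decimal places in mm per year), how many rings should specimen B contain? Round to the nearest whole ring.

1046 rings

Specimen A: after corrections the count is 475 − 6 + 7 = 476 rings.
A: 288.5 mm over 476 years gives 288.5 / 476 ≈ 0.606 mm/year.
Specimen B: 633.9 mm / 0.606 mm per year = 1046.04 years ≈ 1046 rings.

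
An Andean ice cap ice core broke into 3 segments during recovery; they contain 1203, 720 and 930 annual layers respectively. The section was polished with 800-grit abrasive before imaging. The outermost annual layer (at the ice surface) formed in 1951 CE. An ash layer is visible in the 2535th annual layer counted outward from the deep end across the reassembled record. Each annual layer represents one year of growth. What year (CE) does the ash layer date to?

1633 CE

Total annual layers = 1203 + 720 + 930 = 2853.
Between annual layer 2535 and the ice surface there are 2853 − 2535 = 318 annual layers.
The annual layer at the ice surface is 1951 CE, so the ash layer dates to 1951 − 318 = 1633 CE.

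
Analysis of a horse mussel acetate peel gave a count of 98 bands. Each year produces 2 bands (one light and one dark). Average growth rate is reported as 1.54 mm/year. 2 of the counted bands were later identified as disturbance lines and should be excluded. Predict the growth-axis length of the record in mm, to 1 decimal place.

Correcting the raw count gives 98 − 2 = 96 true bands.
With 2 bands per year, 96 / 2 = 48 years.
Predicted length = 1.54 mm/year × 48 years = 73.9 mm.

73.9 mm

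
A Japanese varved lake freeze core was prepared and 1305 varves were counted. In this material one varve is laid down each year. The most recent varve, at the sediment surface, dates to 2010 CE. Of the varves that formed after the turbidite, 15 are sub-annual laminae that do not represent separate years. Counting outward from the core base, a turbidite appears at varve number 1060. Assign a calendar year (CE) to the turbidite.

1305 − 1060 = 245 varves lie beyond the turbidite toward the sediment surface.
Removing the 15 false varves leaves 245 − 15 = 230 true varves beyond the turbidite.
Counting back 230 years from 2010 CE places the turbidite in 2010 − 230 = 1780 CE.

1780 CE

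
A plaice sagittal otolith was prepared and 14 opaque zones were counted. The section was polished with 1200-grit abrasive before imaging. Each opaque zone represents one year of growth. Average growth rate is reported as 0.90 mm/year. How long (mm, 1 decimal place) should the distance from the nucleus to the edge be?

12.6 mm

The record spans 14 years at 0.90 mm per year.
Length ≈ 0.90 × 14 = 12.6 mm.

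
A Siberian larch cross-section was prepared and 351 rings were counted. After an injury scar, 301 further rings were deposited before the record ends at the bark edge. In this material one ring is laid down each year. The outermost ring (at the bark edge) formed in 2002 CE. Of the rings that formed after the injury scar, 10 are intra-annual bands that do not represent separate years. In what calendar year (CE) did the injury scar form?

There are 301 rings younger than the injury scar.
301 − 10 false = 291 true rings after the injury scar.
The ring at the bark edge is 2002 CE, so the injury scar dates to 2002 − 291 = 1711 CE.

1711 CE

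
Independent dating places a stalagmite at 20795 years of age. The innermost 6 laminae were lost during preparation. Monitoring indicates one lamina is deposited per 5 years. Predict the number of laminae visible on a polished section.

4153 laminae

Expected laminae: 20795 / 5 = 4159.
Subtracting the 6 laminae not captured gives 4159 − 6 = 4153 laminae in the record.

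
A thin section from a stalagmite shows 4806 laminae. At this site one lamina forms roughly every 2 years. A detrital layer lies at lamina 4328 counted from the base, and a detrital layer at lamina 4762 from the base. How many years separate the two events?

4762 − 4328 = 434 laminae lie between the two events.
At 2 years per lamina, 434 × 2 = 868 years.

868 yr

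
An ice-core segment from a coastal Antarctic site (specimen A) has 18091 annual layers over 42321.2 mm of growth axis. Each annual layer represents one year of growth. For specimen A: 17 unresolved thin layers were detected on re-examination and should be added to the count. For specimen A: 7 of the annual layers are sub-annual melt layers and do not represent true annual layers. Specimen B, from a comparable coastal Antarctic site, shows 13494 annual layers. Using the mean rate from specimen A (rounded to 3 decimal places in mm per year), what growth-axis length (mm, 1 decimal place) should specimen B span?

Specimen A: correcting the raw count gives 18091 − 7 + 17 = 18101 true annual layers.
A: Mean rate = 42321.2 mm / 18101 years ≈ 2.338 mm/yr.
For B, 2.338 mm/year × 13494 years = 31549.0 mm.

31549.0 mm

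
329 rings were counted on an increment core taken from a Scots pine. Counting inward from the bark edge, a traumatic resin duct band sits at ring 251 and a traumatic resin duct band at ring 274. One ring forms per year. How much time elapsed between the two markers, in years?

274 − 251 = 23 rings lie between the two events.
One ring per year makes the interval 23 years.

23 yr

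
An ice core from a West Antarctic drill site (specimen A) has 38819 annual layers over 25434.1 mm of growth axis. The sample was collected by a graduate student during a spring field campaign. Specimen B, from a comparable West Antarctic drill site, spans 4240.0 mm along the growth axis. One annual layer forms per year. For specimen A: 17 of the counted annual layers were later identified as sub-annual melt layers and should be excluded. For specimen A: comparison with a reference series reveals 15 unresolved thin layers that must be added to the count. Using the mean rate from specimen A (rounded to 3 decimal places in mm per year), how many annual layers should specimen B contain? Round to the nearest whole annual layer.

Specimen A: after corrections the count is 38819 − 17 + 15 = 38817 annual layers.
A: 25434.1 mm over 38817 years gives 25434.1 / 38817 ≈ 0.655 mm/year.
B spans 4240.0 / 0.655 = 6473.28 years ≈ 6473 annual layers.

6473 annual layers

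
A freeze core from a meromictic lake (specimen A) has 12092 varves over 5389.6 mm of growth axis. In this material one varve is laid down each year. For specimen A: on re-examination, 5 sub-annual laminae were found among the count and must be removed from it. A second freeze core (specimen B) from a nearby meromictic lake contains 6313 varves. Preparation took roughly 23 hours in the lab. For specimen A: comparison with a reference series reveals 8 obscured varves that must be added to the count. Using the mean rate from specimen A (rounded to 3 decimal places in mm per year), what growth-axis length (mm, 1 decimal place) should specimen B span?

2815.6 mm

Specimen A: correcting the raw count gives 12092 − 5 + 8 = 12095 true varves.
A: Mean rate = 5389.6 mm / 12095 years ≈ 0.446 mm/year.
B's length ≈ 0.446 × 6313 = 2815.6 mm.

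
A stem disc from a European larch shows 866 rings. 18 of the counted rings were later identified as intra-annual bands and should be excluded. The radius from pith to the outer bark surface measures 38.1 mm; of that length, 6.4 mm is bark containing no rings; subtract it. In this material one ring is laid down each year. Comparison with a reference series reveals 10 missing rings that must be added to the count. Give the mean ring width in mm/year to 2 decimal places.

0.04 mm/year

True ring count = 866 − 18 + 10 = 858.
Removing the 6.4 mm offcut leaves 38.1 − 6.4 = 31.7 mm.
Mean rate = 31.7 mm / 858 years ≈ 0.04 mm/year.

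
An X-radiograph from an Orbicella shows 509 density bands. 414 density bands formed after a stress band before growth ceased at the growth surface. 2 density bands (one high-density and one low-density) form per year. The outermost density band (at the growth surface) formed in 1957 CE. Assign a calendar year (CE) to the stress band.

1750 CE

414 density bands post-date the stress band.
Dividing by 2 density bands per year: 414 / 2 = 207 years.
Counting back 207 years from 1957 CE places the stress band in 1957 − 207 = 1750 CE.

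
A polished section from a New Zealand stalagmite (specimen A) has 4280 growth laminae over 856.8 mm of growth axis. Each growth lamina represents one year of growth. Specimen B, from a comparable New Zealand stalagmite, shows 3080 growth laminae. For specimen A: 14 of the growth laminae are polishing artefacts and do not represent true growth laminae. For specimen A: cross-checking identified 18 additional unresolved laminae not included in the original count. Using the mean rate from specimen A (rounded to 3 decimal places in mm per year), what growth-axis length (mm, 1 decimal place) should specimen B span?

Specimen A: adjusted count: 4280 − 14 + 18 = 4284 growth laminae.
A: 856.8 mm over 4284 years gives 856.8 / 4284 ≈ 0.200 mm/yr.
B's length ≈ 0.200 × 3080 = 616.0 mm.

616.0 mm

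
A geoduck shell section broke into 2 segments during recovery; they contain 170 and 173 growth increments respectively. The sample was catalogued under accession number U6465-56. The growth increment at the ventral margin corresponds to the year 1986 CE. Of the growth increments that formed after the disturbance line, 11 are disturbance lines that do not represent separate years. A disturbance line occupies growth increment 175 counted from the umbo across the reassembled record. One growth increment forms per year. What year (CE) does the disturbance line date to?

1829 CE

Total growth increments = 170 + 173 = 343.
343 − 175 = 168 growth increments lie beyond the disturbance line toward the ventral margin.
Removing the 11 false growth increments leaves 168 − 11 = 157 true growth increments beyond the disturbance line.
The growth increment at the ventral margin is 1986 CE, so the disturbance line dates to 1986 − 157 = 1829 CE.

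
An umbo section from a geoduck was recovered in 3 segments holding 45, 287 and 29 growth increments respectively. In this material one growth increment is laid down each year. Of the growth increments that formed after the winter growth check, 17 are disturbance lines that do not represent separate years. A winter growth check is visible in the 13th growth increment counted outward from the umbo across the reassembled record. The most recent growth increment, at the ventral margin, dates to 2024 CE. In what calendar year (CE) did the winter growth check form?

1693 CE

Total growth increments = 45 + 287 + 29 = 361.
The winter growth check sits at growth increment 13 from the umbo, so 361 − 13 = 348 growth increments formed after it.
Excluding 17 false growth increments: 348 − 17 = 331.
Counting back 331 years from 2024 CE places the winter growth check in 2024 − 331 = 1693 CE.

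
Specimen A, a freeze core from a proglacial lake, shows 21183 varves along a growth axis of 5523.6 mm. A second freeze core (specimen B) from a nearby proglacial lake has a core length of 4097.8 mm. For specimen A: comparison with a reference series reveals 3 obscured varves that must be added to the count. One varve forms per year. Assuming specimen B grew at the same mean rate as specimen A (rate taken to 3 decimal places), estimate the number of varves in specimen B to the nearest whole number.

Specimen A: after corrections the count is 21183 + 3 = 21186 varves.
A: 5523.6 mm over 21186 years gives 5523.6 / 21186 ≈ 0.261 mm/yr.
B spans 4097.8 / 0.261 = 15700.38 years ≈ 15700 varves.

15700 varves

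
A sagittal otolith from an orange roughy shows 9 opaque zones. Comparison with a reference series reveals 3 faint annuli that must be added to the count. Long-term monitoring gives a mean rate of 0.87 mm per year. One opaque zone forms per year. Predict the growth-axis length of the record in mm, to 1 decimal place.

True opaque zone count = 9 + 3 = 12.
Length ≈ 0.87 × 12 = 10.4 mm.

10.4 mm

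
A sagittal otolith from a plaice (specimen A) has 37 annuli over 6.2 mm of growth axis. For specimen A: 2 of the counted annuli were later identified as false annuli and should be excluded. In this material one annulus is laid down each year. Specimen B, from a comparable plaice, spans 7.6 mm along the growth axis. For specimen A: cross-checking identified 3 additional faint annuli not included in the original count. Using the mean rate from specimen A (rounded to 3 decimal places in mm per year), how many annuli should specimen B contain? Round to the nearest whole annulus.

47 annuli

Specimen A: true annulus count = 37 − 2 + 3 = 38.
A: Mean rate = 6.2 mm / 38 years ≈ 0.163 mm/yr.
For B, 7.6 / 0.163 = 46.63 years ≈ 47 annuli.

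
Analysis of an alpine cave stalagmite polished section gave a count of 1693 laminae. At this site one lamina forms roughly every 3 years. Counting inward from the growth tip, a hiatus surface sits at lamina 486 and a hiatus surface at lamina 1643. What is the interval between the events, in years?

Separation: 1643 − 486 = 1157 laminae.
At 3 years per lamina, 1157 × 3 = 3471 years.

3471 yr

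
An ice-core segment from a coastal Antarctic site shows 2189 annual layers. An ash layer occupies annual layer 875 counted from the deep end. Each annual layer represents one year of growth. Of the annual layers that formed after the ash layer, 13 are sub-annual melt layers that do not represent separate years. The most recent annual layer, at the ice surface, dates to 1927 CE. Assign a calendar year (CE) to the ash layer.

Between annual layer 875 and the ice surface there are 2189 − 875 = 1314 annual layers.
Excluding 13 false annual layers: 1314 − 13 = 1301.
Counting back 1301 years from 1927 CE places the ash layer in 1927 − 1301 = 626 CE.

626 CE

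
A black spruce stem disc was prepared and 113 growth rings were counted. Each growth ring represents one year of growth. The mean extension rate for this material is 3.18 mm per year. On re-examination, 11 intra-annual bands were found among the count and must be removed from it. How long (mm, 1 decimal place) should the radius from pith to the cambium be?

324.4 mm

Adjusted count: 113 − 11 = 102 growth rings.
Predicted length = 3.18 mm/year × 102 years = 324.4 mm.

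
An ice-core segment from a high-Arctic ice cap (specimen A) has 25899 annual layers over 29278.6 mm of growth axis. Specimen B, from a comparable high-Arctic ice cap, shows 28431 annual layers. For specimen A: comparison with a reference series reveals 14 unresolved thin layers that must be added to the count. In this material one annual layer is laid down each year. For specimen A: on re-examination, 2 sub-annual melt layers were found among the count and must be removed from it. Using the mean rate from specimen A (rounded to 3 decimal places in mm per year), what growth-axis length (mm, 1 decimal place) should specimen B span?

32127.0 mm

Specimen A: correcting the raw count gives 25899 − 2 + 14 = 25911 true annual layers.
A: 29278.6 mm over 25911 years gives 29278.6 / 25911 ≈ 1.130 mm/year.
B's length ≈ 1.130 × 28431 = 32127.0 mm.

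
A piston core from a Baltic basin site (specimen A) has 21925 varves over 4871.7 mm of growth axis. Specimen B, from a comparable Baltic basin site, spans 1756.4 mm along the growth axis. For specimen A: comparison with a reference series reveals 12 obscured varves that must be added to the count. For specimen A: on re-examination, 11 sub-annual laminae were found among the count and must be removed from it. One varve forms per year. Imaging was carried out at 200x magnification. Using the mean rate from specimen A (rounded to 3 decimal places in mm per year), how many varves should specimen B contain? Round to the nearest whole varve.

7912 varves

Specimen A: true varve count = 21925 − 11 + 12 = 21926.
A: Mean rate = 4871.7 mm / 21926 years ≈ 0.222 mm/yr.
For B, 1756.4 / 0.222 = 7911.71 years ≈ 7912 varves.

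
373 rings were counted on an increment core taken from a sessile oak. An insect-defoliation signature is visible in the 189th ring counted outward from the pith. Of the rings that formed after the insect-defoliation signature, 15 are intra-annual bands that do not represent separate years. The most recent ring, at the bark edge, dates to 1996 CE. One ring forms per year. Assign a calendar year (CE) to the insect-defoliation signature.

The insect-defoliation signature sits at ring 189 from the pith, so 373 − 189 = 184 rings formed after it.
184 − 15 false = 169 true rings after the insect-defoliation signature.
Counting back 169 years from 1996 CE places the insect-defoliation signature in 1996 − 169 = 1827 CE.

1827 CE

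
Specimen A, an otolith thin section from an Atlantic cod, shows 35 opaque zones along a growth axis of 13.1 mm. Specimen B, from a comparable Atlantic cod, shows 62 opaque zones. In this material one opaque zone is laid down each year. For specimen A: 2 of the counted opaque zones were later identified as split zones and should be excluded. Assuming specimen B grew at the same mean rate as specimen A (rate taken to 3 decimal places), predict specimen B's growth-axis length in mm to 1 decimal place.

24.6 mm

Specimen A: adjusted count: 35 − 2 = 33 opaque zones.
A: Extension rate ≈ 13.1 / 33 = 0.397 mm per year.
Length of B = 0.397 × 62 = 24.6 mm.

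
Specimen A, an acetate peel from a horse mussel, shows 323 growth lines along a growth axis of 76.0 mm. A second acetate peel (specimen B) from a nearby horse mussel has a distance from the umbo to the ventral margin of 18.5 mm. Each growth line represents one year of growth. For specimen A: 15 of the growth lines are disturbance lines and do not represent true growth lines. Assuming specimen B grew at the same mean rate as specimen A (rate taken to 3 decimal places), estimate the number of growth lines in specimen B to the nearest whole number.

Specimen A: adjusted count: 323 − 15 = 308 growth lines.
A: 76.0 mm over 308 years gives 76.0 / 308 ≈ 0.247 mm/year.
B spans 18.5 / 0.247 = 74.90 years ≈ 75 growth lines.

75 growth lines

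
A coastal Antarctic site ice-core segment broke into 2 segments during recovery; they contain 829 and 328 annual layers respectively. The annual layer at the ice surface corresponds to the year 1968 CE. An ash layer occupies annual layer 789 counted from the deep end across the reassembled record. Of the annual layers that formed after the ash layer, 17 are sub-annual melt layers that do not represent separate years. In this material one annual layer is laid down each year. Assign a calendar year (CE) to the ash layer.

1617 CE

Total annual layers = 829 + 328 = 1157.
The ash layer sits at annual layer 789 from the deep end, so 1157 − 789 = 368 annual layers formed after it.
Excluding 17 false annual layers: 368 − 17 = 351.
1968 − 351 = 1617 CE.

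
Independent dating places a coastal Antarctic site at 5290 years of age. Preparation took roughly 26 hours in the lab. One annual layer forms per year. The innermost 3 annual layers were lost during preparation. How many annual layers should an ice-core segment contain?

5287 annual layers

Expected annual layers over 5290 years: 5290.
5290 − 3 missed = 5287 annual layers expected in the prepared section.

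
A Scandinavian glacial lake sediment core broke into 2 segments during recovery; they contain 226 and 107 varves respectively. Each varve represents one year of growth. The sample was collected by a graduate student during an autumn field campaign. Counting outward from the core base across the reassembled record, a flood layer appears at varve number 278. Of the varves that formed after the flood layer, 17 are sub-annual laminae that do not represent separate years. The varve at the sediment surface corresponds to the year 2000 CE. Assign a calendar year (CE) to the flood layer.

Total varves = 226 + 107 = 333.
The flood layer sits at varve 278 from the core base, so 333 − 278 = 55 varves formed after it.
55 − 17 false = 38 true varves after the flood layer.
Counting back 38 years from 2000 CE places the flood layer in 2000 − 38 = 1962 CE.

1962 CE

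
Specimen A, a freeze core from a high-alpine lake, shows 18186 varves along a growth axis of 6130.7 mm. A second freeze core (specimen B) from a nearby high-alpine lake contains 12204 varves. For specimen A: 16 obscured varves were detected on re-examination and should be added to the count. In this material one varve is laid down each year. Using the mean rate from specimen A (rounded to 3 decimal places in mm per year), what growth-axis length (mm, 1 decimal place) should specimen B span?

Specimen A: true varve count = 18186 + 16 = 18202.
A: Mean rate = 6130.7 mm / 18202 years ≈ 0.337 mm/yr.
For B, 0.337 mm/year × 12204 years = 4112.7 mm.

4112.7 mm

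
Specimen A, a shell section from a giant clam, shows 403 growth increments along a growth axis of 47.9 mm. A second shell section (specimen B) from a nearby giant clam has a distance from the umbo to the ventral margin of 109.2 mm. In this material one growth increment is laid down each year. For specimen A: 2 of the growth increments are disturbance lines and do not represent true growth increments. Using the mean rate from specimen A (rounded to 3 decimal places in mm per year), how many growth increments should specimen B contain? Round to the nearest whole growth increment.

Specimen A: true growth increment count = 403 − 2 = 401.
A: Extension rate ≈ 47.9 / 401 = 0.119 mm per year.
Specimen B: 109.2 mm / 0.119 mm per year = 917.65 years ≈ 918 growth increments.

918 growth increments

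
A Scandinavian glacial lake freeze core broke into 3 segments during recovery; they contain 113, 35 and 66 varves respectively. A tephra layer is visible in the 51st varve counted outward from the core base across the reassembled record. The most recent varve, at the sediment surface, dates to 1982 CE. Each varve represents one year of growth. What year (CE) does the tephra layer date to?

Total varves = 113 + 35 + 66 = 214.
Between varve 51 and the sediment surface there are 214 − 51 = 163 varves.
The varve at the sediment surface is 1982 CE, so the tephra layer dates to 1982 − 163 = 1819 CE.

1819 CE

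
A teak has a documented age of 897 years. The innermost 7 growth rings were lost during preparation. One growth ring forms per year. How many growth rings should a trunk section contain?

890 growth rings

At one growth ring per year, 897 years correspond to 897 growth rings.
Subtracting the 7 growth rings not captured gives 897 − 7 = 890 growth rings in the record.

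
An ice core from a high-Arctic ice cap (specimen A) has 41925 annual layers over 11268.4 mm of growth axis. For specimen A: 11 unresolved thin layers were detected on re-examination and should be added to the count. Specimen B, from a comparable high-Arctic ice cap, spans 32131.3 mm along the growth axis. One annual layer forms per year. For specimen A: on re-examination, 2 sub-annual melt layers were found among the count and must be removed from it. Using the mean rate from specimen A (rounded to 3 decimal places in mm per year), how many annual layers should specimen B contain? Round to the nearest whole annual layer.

Specimen A: after corrections the count is 41925 − 2 + 11 = 41934 annual layers.
A: Extension rate ≈ 11268.4 / 41934 = 0.269 mm per year.
B spans 32131.3 / 0.269 = 119447.21 years ≈ 119447 annual layers.

119447 annual layers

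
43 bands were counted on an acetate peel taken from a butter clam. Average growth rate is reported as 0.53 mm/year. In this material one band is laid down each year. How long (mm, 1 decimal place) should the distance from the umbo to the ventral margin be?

43 years of growth are recorded.
Length ≈ 0.53 × 43 = 22.8 mm.

22.8 mm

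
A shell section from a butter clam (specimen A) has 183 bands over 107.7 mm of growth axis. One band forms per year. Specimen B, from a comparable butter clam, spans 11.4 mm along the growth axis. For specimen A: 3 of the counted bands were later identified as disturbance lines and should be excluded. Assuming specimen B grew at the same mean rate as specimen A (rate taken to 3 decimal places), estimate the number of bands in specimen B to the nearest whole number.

19 bands

Specimen A: after corrections the count is 183 − 3 = 180 bands.
A: 107.7 mm over 180 years gives 107.7 / 180 ≈ 0.598 mm/yr.
Specimen B: 11.4 mm / 0.598 mm per year = 19.06 years ≈ 19 bands.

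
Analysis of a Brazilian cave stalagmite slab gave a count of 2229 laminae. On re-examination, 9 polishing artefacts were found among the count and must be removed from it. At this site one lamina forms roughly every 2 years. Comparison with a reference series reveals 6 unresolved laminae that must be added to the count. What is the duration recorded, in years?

4452 years

Adjusted count: 2229 − 9 + 6 = 2226 laminae.
2226 laminae at 2 years each span 2226 × 2 = 4452 years.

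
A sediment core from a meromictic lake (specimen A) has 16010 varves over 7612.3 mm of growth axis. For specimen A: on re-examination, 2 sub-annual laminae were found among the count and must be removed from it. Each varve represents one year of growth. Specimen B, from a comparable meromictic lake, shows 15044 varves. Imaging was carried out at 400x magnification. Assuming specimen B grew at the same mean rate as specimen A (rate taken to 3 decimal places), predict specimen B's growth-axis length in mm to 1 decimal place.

Specimen A: after corrections the count is 16010 − 2 = 16008 varves.
A: Extension rate ≈ 7612.3 / 16008 = 0.476 mm per year.
B's length ≈ 0.476 × 15044 = 7160.9 mm.

7160.9 mm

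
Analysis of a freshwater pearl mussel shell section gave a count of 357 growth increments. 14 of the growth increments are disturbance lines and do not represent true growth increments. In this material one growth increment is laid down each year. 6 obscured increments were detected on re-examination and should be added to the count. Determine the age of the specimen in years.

349 years

After corrections the count is 357 − 14 + 6 = 349 growth increments.
With a one-to-one growth increment periodicity this is 349 years.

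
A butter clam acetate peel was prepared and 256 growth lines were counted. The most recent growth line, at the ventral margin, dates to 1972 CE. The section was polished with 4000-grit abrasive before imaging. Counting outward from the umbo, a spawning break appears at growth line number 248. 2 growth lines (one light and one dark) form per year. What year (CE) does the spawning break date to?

256 − 248 = 8 growth lines lie beyond the spawning break toward the ventral margin.
8 growth lines at 2 per year is 8 / 2 = 4 years.
The growth line at the ventral margin is 1972 CE, so the spawning break dates to 1972 − 4 = 1968 CE.

1968 CE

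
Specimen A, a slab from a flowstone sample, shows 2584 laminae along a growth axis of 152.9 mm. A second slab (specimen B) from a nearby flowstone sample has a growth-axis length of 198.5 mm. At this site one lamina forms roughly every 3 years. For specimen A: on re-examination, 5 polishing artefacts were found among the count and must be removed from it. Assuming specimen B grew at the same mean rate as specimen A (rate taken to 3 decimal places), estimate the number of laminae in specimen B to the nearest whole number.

Specimen A: true lamina count = 2584 − 5 = 2579.
Specimen A: multiplying by 3 years per lamina: 2579 × 3 = 7737 years.
A: Extension rate ≈ 152.9 / 7737 = 0.020 mm/year.
B spans 198.5 / 0.020 = 9925.00 years; at 3 years per lamina that is 9925.00 / 3 ≈ 3308 laminae.

3308 laminae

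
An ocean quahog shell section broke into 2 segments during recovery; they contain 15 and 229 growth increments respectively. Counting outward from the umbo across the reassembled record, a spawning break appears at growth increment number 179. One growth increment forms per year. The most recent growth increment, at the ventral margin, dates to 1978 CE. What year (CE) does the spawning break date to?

1913 CE

Total growth increments = 15 + 229 = 244.
The spawning break sits at growth increment 179 from the umbo, so 244 − 179 = 65 growth increments formed after it.
Counting back 65 years from 1978 CE places the spawning break in 1978 − 65 = 1913 CE.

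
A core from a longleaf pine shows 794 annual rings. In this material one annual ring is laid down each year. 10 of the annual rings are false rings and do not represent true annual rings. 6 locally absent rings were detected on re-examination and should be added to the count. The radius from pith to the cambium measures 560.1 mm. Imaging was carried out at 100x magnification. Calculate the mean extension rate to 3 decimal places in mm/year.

Adjusted count: 794 − 10 + 6 = 790 annual rings.
Mean rate = 560.1 mm / 790 years ≈ 0.709 mm/year.

0.709 mm/year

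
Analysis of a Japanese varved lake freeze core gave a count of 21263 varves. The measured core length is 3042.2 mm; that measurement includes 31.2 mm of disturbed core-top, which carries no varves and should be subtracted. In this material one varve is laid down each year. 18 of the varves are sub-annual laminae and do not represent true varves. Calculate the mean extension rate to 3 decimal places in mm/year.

0.142 mm/year

True varve count = 21263 − 18 = 21245.
The growth record spans 3042.2 − 31.2 = 3011.0 mm.
3011.0 mm over 21245 years gives 3011.0 / 21245 ≈ 0.142 mm/year.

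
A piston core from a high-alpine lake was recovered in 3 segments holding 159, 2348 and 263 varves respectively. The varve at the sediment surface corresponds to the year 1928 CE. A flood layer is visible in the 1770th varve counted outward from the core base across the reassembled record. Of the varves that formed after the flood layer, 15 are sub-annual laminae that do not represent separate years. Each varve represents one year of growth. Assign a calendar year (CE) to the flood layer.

943 CE

Total varves = 159 + 2348 + 263 = 2770.
The flood layer sits at varve 1770 from the core base, so 2770 − 1770 = 1000 varves formed after it.
1000 − 15 false = 985 true varves after the flood layer.
The varve at the sediment surface is 1928 CE, so the flood layer dates to 1928 − 985 = 943 CE.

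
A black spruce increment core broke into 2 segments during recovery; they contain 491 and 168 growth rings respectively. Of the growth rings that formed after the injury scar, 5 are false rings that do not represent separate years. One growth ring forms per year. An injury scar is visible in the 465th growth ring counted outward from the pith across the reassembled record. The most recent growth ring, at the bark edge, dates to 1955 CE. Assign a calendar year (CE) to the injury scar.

1766 CE

Total growth rings = 491 + 168 = 659.
659 − 465 = 194 growth rings lie beyond the injury scar toward the bark edge.
194 − 5 false = 189 true growth rings after the injury scar.
1955 − 189 = 1766 CE.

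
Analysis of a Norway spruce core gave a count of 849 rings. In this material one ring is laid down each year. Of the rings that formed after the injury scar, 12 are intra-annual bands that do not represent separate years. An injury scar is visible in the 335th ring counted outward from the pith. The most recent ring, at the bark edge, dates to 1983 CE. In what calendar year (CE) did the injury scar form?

1481 CE

Between ring 335 and the bark edge there are 849 − 335 = 514 rings.
Removing the 12 false rings leaves 514 − 12 = 502 true rings beyond the injury scar.
1983 − 502 = 1481 CE.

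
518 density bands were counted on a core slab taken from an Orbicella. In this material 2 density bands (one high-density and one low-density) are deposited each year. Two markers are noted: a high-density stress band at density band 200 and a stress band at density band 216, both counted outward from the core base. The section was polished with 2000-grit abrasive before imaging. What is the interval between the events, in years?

The two markers are separated by 216 − 200 = 16 density bands.
With 2 density bands per year, 16 / 2 = 8 years.

8 years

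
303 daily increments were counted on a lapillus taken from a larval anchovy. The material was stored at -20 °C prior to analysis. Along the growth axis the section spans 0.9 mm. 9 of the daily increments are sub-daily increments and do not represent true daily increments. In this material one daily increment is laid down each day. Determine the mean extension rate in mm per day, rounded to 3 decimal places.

Correcting the raw count gives 303 − 9 = 294 true daily increments.
Mean rate = 0.9 mm / 294 days ≈ 0.003 mm per day.

0.003 mm per day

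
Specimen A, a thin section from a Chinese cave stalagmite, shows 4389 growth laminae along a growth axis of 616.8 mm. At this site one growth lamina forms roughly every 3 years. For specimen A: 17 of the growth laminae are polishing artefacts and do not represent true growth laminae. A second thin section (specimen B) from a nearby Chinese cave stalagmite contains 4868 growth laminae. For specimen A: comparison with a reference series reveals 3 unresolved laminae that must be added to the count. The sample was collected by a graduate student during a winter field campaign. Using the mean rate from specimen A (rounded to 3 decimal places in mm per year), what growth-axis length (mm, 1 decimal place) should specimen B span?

Specimen A: correcting the raw count gives 4389 − 17 + 3 = 4375 true growth laminae.
Specimen A: at 3 years per growth lamina, 4375 × 3 = 13125 years.
A: 616.8 mm over 13125 years gives 616.8 / 13125 ≈ 0.047 mm per year.
Specimen B: at 3 years per growth lamina, 4868 × 3 = 14604 years. Length of B = 0.047 × 14604 = 686.4 mm.

686.4 mm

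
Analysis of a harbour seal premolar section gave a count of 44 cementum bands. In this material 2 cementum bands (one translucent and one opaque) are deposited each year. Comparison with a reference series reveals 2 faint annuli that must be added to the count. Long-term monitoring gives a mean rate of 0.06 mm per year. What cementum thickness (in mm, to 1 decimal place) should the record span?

After corrections the count is 44 + 2 = 46 cementum bands.
Dividing by 2 cementum bands per year: 46 / 2 = 23 years.
Length ≈ 0.06 × 23 = 1.4 mm.

1.4 mm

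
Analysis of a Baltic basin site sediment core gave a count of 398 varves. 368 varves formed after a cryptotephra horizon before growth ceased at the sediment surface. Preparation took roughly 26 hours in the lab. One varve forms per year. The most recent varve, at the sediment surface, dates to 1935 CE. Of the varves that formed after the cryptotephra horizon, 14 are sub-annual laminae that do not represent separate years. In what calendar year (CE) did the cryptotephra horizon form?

368 varves post-date the cryptotephra horizon.
Removing the 14 false varves leaves 368 − 14 = 354 true varves beyond the cryptotephra horizon.
The varve at the sediment surface is 1935 CE, so the cryptotephra horizon dates to 1935 − 354 = 1581 CE.

1581 CE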